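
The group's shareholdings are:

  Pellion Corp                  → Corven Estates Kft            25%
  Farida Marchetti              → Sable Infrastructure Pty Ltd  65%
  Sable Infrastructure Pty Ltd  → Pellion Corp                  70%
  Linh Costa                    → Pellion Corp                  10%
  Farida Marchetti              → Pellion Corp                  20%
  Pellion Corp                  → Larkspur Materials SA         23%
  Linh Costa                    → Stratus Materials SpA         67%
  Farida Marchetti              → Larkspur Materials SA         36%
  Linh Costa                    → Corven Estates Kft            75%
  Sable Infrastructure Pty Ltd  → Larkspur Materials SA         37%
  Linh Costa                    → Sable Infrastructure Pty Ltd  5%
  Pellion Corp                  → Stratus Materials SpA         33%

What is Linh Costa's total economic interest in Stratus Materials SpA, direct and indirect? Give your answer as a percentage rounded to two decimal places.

71.46%

Linh reaches Stratus along 3 paths.
Direct stake: 67% = 67%.
Via Pellion: 10% × 33% = 3.3%.
Via Sable → Pellion: 5% × 70% × 33% = 1.155%.
Total: 67% + 3.3% + 1.155% = 71.455%.
Rounded: 71.46%.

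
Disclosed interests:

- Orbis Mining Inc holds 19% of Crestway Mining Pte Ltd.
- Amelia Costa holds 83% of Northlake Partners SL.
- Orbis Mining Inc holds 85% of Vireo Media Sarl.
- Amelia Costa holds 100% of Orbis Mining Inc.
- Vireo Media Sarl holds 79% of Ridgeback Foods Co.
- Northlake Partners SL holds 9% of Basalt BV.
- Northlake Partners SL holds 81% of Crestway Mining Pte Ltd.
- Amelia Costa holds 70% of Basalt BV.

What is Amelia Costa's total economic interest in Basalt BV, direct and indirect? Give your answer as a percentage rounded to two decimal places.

Amelia reaches Basalt along 2 paths.
Direct stake: 70% = 70%.
Via Northlake: 83% × 9% = 7.47%.
Total: 70% + 7.47% = 77.47%.

77.47%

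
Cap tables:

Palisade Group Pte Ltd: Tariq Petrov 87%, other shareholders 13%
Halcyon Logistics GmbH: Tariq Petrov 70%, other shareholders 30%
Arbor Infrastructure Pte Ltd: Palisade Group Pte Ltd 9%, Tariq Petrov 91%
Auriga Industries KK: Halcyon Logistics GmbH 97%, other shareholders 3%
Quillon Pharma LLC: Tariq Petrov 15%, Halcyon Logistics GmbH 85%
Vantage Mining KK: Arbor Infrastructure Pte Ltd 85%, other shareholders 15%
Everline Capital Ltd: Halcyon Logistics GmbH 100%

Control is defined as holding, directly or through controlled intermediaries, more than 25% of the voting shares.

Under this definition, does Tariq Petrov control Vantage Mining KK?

Yes

Tariq holds 87% of Palisade, so Tariq controls Palisade.
Palisade and Tariq together hold 9% + 91% = 100% of Arbor, so Tariq controls Arbor.
Arbor holds 85% of Vantage, so Tariq controls Vantage.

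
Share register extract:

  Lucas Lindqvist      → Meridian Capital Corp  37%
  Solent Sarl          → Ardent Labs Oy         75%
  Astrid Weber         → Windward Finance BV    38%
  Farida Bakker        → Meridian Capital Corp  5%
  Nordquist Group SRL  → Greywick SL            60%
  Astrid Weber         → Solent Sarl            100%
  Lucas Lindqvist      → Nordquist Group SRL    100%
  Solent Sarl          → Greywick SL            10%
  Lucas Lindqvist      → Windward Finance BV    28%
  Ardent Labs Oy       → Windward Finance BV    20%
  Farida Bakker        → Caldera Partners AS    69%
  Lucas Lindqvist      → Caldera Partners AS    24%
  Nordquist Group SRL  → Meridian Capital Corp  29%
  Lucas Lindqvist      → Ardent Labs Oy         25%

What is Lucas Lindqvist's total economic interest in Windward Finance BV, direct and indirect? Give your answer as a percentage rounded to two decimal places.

33.00%

Lucas reaches Windward along 2 paths.
Direct stake: 28% = 28%.
Via Ardent: 25% × 20% = 5%.
Total: 28% + 5% = 33%.
Rounded: 33.00%.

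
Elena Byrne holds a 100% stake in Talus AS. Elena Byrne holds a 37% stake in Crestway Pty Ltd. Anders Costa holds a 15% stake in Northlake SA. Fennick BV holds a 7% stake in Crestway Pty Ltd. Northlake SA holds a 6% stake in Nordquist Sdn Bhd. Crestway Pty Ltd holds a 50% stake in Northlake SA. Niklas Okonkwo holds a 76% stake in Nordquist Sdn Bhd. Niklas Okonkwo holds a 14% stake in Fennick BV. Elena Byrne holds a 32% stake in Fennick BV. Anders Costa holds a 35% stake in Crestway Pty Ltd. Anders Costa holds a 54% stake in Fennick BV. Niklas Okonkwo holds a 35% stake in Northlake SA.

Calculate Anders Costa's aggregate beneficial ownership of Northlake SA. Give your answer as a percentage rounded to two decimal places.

Anders reaches Northlake along 3 paths.
Direct stake: 15% = 15%.
Via Fennick → Crestway: 54% × 7% × 50% = 1.89%.
Via Crestway: 35% × 50% = 17.5%.
Total: 15% + 1.89% + 17.5% = 34.39%.

34.39%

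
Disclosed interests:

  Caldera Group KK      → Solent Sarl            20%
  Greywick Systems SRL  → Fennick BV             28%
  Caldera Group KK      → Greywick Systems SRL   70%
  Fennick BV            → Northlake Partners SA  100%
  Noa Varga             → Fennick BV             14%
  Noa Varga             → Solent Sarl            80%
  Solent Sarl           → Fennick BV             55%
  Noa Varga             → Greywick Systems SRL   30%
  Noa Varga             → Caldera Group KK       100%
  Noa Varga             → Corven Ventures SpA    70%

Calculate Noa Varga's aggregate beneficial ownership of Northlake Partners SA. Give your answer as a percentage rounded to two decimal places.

97.00%

Noa reaches Northlake along 5 paths.
Via Greywick → Fennick: 30% × 28% × 100% = 8.4%.
Via Caldera → Greywick → Fennick: 100% × 70% × 28% × 100% = 19.6%.
Via Solent → Fennick: 80% × 55% × 100% = 44%.
Via Caldera → Solent → Fennick: 100% × 20% × 55% × 100% = 11%.
Via Fennick: 14% × 100% = 14%.
Total: 8.4% + 19.6% + 44% + 11% + 14% = 97%.
Rounded: 97.00%.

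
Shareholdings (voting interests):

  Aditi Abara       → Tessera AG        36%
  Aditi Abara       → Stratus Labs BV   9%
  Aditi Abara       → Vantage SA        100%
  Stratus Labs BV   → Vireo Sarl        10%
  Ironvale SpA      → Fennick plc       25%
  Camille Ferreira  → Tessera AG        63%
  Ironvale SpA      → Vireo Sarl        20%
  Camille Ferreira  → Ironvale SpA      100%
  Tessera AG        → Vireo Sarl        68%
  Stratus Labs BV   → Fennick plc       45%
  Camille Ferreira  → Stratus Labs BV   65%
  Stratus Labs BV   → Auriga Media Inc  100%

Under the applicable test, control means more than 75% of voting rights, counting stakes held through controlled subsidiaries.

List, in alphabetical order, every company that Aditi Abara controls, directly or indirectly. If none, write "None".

Vantage SA

Aditi holds 100% of Vantage, so Aditi controls Vantage.
No other company's threshold is met.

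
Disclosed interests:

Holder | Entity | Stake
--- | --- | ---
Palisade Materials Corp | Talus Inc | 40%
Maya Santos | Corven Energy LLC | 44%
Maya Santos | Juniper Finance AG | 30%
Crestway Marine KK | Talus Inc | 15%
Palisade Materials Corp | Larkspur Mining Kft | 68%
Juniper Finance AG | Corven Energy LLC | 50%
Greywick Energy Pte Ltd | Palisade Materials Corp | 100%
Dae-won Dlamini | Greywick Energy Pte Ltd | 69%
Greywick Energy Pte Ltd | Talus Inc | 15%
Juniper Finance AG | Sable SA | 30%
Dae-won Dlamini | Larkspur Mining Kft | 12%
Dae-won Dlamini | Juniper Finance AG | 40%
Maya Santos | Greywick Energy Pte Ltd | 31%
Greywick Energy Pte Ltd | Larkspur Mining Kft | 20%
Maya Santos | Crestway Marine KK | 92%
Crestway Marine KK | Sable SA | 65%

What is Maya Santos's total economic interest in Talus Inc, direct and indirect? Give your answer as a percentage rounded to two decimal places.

30.85%

Maya reaches Talus along 3 paths.
Via Greywick: 31% × 15% = 4.65%.
Via Crestway: 92% × 15% = 13.8%.
Via Greywick → Palisade: 31% × 100% × 40% = 12.4%.
Total: 4.65% + 13.8% + 12.4% = 30.85%.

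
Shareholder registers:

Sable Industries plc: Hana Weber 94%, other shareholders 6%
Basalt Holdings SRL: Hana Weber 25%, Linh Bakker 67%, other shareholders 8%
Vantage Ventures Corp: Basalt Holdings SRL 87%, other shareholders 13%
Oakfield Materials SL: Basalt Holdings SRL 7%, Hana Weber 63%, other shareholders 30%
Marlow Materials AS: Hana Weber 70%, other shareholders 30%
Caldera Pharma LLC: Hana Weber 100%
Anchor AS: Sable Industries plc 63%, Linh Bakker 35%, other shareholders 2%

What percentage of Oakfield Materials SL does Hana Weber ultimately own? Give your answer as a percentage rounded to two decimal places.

Hana reaches Oakfield along 2 paths.
Via Basalt: 25% × 7% = 1.75%.
Direct stake: 63% = 63%.
Total: 1.75% + 63% = 64.75%.

64.75%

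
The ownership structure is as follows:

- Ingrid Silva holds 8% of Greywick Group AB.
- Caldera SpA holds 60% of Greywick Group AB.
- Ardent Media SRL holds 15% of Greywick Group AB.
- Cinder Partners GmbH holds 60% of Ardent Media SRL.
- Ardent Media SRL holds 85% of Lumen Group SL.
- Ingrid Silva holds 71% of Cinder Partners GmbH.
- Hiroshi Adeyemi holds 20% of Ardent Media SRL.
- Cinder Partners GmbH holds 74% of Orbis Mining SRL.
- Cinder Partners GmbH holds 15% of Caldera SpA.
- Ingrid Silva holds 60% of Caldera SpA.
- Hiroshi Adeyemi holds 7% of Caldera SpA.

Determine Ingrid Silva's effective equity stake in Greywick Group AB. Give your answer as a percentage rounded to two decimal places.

56.78%

Ingrid reaches Greywick along 4 paths.
Via Cinder → Ardent: 71% × 60% × 15% = 6.39%.
Via Caldera: 60% × 60% = 36%.
Via Cinder → Caldera: 71% × 15% × 60% = 6.39%.
Direct stake: 8% = 8%.
Total: 6.39% + 36% + 6.39% + 8% = 56.78%.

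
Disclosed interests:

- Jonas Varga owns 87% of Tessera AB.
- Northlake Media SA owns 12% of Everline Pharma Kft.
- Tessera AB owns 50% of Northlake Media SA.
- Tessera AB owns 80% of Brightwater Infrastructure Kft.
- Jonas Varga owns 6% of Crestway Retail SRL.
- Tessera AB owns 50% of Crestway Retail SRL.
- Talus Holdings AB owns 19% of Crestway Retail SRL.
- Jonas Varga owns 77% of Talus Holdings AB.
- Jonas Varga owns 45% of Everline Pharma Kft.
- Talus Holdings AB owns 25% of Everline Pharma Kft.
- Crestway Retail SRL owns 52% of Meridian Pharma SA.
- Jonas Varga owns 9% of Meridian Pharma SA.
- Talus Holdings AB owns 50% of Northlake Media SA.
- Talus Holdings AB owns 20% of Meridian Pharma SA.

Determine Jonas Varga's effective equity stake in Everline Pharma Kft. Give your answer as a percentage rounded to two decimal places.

74.09%

Jonas reaches Everline along 4 paths.
Direct stake: 45% = 45%.
Via Talus → Northlake: 77% × 50% × 12% = 4.62%.
Via Tessera → Northlake: 87% × 50% × 12% = 5.22%.
Via Talus: 77% × 25% = 19.25%.
Total: 45% + 4.62% + 5.22% + 19.25% = 74.09%.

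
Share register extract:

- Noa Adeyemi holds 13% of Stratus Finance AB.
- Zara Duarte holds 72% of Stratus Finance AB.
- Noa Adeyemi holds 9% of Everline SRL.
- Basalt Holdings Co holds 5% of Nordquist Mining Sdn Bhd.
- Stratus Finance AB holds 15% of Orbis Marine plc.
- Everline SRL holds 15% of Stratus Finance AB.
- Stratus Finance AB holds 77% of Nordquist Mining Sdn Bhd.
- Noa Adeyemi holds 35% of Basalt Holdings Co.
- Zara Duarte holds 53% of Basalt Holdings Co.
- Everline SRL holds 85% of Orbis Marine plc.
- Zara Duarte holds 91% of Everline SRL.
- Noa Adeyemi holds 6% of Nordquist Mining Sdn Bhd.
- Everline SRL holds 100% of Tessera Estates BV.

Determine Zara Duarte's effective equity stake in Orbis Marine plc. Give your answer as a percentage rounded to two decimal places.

Zara reaches Orbis along 3 paths.
Via Everline: 91% × 85% = 77.35%.
Via Stratus: 72% × 15% = 10.8%.
Via Everline → Stratus: 91% × 15% × 15% = 2.0475%.
Total: 77.35% + 10.8% + 2.0475% = 90.1975%.
Rounded: 90.20%.

90.20%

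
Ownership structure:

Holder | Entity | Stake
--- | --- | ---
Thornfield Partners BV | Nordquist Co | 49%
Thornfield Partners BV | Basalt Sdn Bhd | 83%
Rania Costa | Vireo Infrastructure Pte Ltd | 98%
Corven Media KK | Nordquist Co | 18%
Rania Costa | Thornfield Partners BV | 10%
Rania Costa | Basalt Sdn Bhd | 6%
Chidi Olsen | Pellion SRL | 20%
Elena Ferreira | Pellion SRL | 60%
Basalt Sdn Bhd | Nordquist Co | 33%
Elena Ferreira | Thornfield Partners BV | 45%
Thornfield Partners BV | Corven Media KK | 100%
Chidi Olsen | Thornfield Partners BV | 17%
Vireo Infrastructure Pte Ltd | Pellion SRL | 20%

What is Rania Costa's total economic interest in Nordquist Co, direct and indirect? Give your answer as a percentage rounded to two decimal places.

Rania reaches Nordquist along 4 paths.
Via Thornfield → Corven: 10% × 100% × 18% = 1.8%.
Via Thornfield: 10% × 49% = 4.9%.
Via Basalt: 6% × 33% = 1.98%.
Via Thornfield → Basalt: 10% × 83% × 33% = 2.739%.
Total: 1.8% + 4.9% + 1.98% + 2.739% = 11.419%.
Rounded: 11.42%.

11.42%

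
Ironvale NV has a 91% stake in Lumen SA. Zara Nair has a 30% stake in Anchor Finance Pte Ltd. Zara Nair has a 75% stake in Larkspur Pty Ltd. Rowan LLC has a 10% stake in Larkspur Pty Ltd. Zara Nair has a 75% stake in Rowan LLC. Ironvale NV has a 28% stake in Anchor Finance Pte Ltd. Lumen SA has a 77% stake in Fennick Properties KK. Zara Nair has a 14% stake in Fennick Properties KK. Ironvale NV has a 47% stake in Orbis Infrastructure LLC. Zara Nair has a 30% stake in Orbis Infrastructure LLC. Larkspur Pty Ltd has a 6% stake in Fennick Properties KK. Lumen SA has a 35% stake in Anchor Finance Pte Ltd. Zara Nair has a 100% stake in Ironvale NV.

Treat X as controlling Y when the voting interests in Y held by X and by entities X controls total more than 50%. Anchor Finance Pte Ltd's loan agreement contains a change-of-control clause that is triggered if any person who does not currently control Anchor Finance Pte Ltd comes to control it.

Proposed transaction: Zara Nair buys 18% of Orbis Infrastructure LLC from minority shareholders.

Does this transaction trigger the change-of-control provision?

No

The purchase changes only Zara's holdings, so Zara is the only person who could newly come to control Anchor.
Zara holds 100% of Ironvale, so Zara controls Ironvale.
Ironvale holds 91% of Lumen, so Zara controls Lumen.
Lumen and Zara and Ironvale together hold 35% + 30% + 28% = 93% of Anchor, so Zara controls Anchor.
So Zara already controls Anchor before the transaction.
After the purchase, Zara's direct stake in Orbis rises to 30% + 18% = 48%.
Zara controlled Anchor already, so this is not a new person acquiring control; every other person's position is unchanged or reduced.
No new person acquires control, so the clause is not triggered.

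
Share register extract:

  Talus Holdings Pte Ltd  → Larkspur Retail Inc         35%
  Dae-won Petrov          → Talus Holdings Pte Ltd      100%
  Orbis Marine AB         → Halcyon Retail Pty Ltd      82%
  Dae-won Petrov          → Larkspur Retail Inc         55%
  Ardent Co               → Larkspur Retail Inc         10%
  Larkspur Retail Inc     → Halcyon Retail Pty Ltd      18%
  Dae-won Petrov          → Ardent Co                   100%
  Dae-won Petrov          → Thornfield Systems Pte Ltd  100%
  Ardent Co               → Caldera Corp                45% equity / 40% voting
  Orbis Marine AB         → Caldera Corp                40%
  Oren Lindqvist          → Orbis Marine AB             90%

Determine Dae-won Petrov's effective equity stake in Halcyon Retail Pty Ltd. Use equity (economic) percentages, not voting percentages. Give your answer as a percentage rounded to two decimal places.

Dae-won reaches Halcyon along 3 paths.
Via Ardent → Larkspur: 100% × 10% × 18% = 1.8%.
Via Talus → Larkspur: 100% × 35% × 18% = 6.3%.
Via Larkspur: 55% × 18% = 9.9%.
Total: 1.8% + 6.3% + 9.9% = 18%.
Rounded: 18.00%.

18.00%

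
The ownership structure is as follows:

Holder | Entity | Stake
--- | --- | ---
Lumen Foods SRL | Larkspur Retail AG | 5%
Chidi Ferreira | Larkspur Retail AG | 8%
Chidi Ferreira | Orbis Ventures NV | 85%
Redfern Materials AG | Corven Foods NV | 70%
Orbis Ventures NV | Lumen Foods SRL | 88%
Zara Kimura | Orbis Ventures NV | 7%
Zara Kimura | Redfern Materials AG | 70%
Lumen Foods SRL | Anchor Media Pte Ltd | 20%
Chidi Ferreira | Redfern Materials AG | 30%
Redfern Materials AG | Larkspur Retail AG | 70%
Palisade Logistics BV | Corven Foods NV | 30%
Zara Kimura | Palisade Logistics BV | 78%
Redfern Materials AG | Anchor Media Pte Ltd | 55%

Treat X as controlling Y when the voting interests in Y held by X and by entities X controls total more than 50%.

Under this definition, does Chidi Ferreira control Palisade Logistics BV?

Chidi holds 85% of Orbis, so Chidi controls Orbis.
Orbis holds 88% of Lumen, so Chidi controls Lumen.
Neither Chidi nor any entity Chidi controls holds any voting interest in Palisade.
So Chidi does not control Palisade.

No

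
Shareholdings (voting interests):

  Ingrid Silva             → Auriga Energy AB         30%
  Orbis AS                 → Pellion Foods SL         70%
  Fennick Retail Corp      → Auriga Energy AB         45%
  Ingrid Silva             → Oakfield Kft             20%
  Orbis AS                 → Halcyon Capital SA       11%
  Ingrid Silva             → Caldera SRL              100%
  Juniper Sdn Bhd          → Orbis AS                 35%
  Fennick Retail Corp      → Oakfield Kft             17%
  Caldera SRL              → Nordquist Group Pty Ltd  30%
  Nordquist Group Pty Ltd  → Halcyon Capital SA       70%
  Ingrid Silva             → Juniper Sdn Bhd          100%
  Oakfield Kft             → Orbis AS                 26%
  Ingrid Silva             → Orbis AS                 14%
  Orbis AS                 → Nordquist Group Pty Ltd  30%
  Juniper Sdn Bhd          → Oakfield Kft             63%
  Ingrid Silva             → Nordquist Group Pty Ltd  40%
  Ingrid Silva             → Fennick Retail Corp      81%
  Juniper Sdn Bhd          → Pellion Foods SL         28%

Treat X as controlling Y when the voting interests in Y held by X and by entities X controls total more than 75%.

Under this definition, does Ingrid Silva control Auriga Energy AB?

No

Ingrid holds 100% of Juniper, so Ingrid controls Juniper.
Ingrid holds 81% of Fennick, so Ingrid controls Fennick.
Juniper and Fennick and Ingrid together hold 63% + 17% + 20% = 100% of Oakfield, so Ingrid controls Oakfield.
Ingrid holds 100% of Caldera, so Ingrid controls Caldera.
In Auriga, Ingrid's side holds only 30% + 45% = 75%, not > 75%.
So Ingrid does not control Auriga.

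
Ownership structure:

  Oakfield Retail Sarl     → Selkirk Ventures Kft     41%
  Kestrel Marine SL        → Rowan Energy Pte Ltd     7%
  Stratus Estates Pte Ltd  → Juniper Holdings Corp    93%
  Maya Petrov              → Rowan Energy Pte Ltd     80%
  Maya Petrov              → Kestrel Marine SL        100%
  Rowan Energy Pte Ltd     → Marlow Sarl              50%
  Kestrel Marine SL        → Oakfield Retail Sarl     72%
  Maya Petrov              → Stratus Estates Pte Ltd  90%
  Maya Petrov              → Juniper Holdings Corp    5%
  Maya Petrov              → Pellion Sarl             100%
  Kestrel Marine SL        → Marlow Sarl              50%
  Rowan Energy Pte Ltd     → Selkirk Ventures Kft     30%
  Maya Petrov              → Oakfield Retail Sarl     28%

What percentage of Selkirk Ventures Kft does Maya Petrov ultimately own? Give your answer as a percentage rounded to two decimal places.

67.10%

Maya reaches Selkirk along 4 paths.
Via Oakfield: 28% × 41% = 11.48%.
Via Kestrel → Oakfield: 100% × 72% × 41% = 29.52%.
Via Rowan: 80% × 30% = 24%.
Via Kestrel → Rowan: 100% × 7% × 30% = 2.1%.
Total: 11.48% + 29.52% + 24% + 2.1% = 67.1%.
Rounded: 67.10%.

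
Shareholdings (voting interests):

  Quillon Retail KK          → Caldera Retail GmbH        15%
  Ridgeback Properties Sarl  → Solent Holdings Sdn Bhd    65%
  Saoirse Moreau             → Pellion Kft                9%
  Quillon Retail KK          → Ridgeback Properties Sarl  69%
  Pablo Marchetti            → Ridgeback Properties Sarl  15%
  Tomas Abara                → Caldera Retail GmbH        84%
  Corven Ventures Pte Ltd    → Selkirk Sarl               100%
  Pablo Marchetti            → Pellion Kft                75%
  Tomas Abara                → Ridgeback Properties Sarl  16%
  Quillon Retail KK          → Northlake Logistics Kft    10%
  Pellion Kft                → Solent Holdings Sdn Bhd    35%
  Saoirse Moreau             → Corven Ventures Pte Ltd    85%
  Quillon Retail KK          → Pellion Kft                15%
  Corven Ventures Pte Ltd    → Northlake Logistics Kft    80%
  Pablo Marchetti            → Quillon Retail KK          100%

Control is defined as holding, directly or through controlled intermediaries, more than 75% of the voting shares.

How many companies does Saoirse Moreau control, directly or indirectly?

3

Saoirse holds 85% of Corven, so Saoirse controls Corven.
Corven holds 80% of Northlake, so Saoirse controls Northlake.
Corven holds 100% of Selkirk, so Saoirse controls Selkirk.
No other company's threshold is met.
Saoirse controls 3 companies.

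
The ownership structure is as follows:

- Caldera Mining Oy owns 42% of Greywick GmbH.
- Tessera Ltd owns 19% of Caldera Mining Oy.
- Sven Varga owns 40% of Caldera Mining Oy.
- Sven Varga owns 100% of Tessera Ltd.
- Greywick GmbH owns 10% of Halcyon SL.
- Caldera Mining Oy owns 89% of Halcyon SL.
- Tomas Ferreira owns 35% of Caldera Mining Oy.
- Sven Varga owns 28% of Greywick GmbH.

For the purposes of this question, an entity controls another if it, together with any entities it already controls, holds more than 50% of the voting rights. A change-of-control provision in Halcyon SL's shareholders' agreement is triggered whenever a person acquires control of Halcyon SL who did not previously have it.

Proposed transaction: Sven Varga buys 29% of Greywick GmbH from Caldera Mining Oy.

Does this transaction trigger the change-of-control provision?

No

The purchase adds only to Sven's holdings (Caldera's stake shrinks), so Sven is the only person who could newly come to control Halcyon.
Sven holds 100% of Tessera, so Sven controls Tessera.
Tessera and Sven together hold 19% + 40% = 59% of Caldera, so Sven controls Caldera.
Caldera and Sven together hold 42% + 28% = 70% of Greywick, so Sven controls Greywick.
Greywick and Caldera together hold 10% + 89% = 99% of Halcyon, so Sven controls Halcyon.
So Sven already controls Halcyon before the transaction.
After the purchase, Sven's direct stake in Greywick rises to 28% + 29% = 57%, and Caldera's stake falls to 13%.
Sven controlled Halcyon already, so this is not a new person acquiring control; every other person's position is unchanged or reduced.
No new person acquires control, so the clause is not triggered.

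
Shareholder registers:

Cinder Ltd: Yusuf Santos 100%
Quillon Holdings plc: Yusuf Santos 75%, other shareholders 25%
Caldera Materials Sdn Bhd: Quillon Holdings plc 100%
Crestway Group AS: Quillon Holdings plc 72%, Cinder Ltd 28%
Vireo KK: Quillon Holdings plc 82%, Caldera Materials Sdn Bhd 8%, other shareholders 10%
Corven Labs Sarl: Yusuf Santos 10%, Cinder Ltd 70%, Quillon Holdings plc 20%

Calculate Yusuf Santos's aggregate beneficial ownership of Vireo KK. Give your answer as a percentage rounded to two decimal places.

67.50%

Yusuf reaches Vireo along 2 paths.
Via Quillon: 75% × 82% = 61.5%.
Via Quillon → Caldera: 75% × 100% × 8% = 6%.
Total: 61.5% + 6% = 67.5%.
Rounded: 67.50%.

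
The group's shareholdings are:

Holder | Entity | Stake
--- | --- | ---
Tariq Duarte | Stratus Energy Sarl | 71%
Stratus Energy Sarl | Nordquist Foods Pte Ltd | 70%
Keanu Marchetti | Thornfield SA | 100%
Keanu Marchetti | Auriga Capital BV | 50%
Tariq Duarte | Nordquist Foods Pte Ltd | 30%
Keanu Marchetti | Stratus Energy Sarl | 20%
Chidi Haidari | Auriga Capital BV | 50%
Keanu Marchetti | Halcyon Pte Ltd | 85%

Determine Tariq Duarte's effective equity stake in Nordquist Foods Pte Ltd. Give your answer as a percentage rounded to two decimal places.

Tariq reaches Nordquist along 2 paths.
Via Stratus: 71% × 70% = 49.7%.
Direct stake: 30% = 30%.
Total: 49.7% + 30% = 79.7%.
Rounded: 79.70%.

79.70%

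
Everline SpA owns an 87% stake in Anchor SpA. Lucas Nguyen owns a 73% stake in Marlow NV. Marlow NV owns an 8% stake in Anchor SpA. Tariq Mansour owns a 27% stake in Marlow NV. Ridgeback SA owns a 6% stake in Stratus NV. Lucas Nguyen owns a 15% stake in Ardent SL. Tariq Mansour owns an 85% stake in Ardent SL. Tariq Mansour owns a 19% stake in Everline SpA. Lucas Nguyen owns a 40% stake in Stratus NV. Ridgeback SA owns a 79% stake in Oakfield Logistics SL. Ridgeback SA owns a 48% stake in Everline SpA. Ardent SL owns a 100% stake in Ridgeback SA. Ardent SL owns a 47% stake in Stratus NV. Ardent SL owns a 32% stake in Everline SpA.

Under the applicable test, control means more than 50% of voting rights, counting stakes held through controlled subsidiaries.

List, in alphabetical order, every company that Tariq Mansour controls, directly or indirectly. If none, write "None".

Tariq holds 85% of Ardent, so Tariq controls Ardent.
Ardent holds 100% of Ridgeback, so Tariq controls Ridgeback.
Ardent and Ridgeback and Tariq together hold 32% + 48% + 19% = 99% of Everline, so Tariq controls Everline.
Ridgeback holds 79% of Oakfield, so Tariq controls Oakfield.
Everline holds 87% of Anchor, so Tariq controls Anchor.
Ridgeback and Ardent together hold 6% + 47% = 53% of Stratus, so Tariq controls Stratus.
No other company's threshold is met.

Anchor SpA, Ardent SL, Everline SpA, Oakfield Logistics SL, Ridgeback SA, Stratus NV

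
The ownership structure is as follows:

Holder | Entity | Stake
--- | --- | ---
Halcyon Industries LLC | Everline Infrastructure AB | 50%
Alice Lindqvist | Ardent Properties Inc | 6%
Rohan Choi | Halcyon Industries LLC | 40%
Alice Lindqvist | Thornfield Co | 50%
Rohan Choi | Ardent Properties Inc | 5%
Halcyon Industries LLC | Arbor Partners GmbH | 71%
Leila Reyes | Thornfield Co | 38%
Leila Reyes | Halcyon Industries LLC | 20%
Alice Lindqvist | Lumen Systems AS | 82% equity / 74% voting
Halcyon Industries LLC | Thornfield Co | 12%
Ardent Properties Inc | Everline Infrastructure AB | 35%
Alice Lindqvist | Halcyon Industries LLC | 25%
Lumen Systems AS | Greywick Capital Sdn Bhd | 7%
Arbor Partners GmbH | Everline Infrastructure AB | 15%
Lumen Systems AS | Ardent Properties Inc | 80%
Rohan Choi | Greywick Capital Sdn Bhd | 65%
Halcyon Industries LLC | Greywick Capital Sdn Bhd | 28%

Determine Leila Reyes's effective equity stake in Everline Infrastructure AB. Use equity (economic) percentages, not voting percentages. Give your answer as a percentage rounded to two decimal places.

12.13%

Leila reaches Everline along 2 paths.
Via Halcyon: 20% × 50% = 10%.
Via Halcyon → Arbor: 20% × 71% × 15% = 2.13%.
Total: 10% + 2.13% = 12.13%.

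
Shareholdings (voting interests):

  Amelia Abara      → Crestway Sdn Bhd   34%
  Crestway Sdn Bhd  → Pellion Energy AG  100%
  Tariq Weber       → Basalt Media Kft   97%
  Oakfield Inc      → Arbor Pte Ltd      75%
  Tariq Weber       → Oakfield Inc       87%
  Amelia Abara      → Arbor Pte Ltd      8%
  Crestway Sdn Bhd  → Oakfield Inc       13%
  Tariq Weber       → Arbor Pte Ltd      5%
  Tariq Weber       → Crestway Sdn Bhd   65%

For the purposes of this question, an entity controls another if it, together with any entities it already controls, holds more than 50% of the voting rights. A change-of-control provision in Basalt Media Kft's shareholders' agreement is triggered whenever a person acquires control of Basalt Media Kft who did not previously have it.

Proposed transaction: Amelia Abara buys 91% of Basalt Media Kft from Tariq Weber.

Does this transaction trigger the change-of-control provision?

The purchase adds only to Amelia's holdings (Tariq's stake shrinks), so Amelia is the only person who could newly come to control Basalt.
Amelia's largest direct stake is 34% in Crestway, which does not meet the threshold, so Amelia controls no company.
Neither Amelia nor any entity Amelia controls holds any voting interest in Basalt.
So before the transaction, Amelia does not control Basalt.
After the purchase, Amelia holds 91% of Basalt directly, and Tariq's stake falls to 6%.
Amelia holds 91% of Basalt, so Amelia controls Basalt.
Amelia did not control Basalt before and does after, so the clause is triggered.

Yes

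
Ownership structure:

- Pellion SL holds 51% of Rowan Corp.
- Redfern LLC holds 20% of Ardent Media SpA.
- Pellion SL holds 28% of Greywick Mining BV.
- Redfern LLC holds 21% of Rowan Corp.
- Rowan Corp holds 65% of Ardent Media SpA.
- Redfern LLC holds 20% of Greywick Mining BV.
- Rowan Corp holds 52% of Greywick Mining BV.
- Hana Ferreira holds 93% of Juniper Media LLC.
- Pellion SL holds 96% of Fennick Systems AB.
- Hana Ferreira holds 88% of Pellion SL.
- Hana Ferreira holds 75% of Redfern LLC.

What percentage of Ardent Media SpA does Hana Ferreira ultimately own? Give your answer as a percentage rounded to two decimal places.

54.41%

Hana reaches Ardent along 3 paths.
Via Redfern: 75% × 20% = 15%.
Via Redfern → Rowan: 75% × 21% × 65% = 10.2375%.
Via Pellion → Rowan: 88% × 51% × 65% = 29.172%.
Total: 15% + 10.2375% + 29.172% = 54.4095%.
Rounded: 54.41%.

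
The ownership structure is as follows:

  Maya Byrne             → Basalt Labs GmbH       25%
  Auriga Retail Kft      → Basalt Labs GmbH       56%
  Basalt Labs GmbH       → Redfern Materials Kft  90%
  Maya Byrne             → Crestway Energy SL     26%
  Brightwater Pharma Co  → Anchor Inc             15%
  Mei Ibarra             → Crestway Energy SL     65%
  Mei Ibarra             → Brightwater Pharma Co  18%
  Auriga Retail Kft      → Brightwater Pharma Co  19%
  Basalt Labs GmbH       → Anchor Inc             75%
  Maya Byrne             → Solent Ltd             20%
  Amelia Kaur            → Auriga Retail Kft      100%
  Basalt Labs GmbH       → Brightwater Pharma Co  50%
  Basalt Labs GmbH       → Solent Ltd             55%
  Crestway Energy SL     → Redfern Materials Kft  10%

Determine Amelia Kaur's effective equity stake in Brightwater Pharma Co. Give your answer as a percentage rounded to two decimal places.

Amelia reaches Brightwater along 2 paths.
Via Auriga → Basalt: 100% × 56% × 50% = 28%.
Via Auriga: 100% × 19% = 19%.
Total: 28% + 19% = 47%.
Rounded: 47.00%.

47.00%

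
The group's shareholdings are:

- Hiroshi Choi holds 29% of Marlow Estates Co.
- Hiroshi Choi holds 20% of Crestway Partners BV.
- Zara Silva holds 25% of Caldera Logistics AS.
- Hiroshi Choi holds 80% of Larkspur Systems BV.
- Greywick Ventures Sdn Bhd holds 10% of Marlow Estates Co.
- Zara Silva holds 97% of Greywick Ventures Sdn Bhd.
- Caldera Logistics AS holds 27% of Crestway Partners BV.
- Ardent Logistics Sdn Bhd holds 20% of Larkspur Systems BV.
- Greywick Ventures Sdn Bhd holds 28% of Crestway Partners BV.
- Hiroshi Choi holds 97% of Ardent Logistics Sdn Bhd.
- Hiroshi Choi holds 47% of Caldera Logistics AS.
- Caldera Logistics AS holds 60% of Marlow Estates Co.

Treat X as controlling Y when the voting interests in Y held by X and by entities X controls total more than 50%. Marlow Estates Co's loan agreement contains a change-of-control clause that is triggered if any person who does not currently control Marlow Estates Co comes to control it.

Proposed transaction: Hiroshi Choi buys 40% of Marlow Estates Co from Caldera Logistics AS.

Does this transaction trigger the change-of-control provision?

The purchase adds only to Hiroshi's holdings (Caldera's stake shrinks), so Hiroshi is the only person who could newly come to control Marlow.
Hiroshi holds 97% of Ardent, so Hiroshi controls Ardent.
Hiroshi and Ardent together hold 80% + 20% = 100% of Larkspur, so Hiroshi controls Larkspur.
In Marlow, Hiroshi's side holds only 29%, not > 50%.
So before the transaction, Hiroshi does not control Marlow.
After the purchase, Hiroshi's direct stake in Marlow rises to 29% + 40% = 69%, and Caldera's stake falls to 20%.
Hiroshi holds 69% of Marlow, so Hiroshi controls Marlow.
Hiroshi did not control Marlow before and does after, so the clause is triggered.

Yes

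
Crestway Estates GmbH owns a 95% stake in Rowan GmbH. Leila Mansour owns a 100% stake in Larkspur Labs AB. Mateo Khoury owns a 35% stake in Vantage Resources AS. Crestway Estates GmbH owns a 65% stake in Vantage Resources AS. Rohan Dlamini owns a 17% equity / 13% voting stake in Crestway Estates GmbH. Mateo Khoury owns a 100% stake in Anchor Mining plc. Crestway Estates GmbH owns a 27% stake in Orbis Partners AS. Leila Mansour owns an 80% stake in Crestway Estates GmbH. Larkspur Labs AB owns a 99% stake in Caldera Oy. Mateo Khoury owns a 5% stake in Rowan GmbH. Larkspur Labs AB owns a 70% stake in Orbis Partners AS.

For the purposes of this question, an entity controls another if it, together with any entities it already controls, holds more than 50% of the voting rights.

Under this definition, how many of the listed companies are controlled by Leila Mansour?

Leila holds 80% of Crestway, so Leila controls Crestway.
Leila holds 100% of Larkspur, so Leila controls Larkspur.
Crestway holds 95% of Rowan, so Leila controls Rowan.
Larkspur and Crestway together hold 70% + 27% = 97% of Orbis, so Leila controls Orbis.
Larkspur holds 99% of Caldera, so Leila controls Caldera.
Crestway holds 65% of Vantage, so Leila controls Vantage.
No other company's threshold is met.
Leila controls 6 companies.

6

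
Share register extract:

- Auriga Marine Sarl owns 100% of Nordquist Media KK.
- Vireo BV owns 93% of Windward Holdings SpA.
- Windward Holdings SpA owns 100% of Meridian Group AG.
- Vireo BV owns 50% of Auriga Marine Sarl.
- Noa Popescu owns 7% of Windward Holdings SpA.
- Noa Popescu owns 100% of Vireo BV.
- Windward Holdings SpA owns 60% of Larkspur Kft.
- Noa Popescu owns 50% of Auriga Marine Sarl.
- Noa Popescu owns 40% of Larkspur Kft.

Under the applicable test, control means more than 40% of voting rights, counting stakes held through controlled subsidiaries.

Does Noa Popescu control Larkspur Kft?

Noa holds 100% of Vireo, so Noa controls Vireo.
Noa and Vireo together hold 7% + 93% = 100% of Windward, so Noa controls Windward.
Noa and Windward together hold 40% + 60% = 100% of Larkspur, so Noa controls Larkspur.

Yes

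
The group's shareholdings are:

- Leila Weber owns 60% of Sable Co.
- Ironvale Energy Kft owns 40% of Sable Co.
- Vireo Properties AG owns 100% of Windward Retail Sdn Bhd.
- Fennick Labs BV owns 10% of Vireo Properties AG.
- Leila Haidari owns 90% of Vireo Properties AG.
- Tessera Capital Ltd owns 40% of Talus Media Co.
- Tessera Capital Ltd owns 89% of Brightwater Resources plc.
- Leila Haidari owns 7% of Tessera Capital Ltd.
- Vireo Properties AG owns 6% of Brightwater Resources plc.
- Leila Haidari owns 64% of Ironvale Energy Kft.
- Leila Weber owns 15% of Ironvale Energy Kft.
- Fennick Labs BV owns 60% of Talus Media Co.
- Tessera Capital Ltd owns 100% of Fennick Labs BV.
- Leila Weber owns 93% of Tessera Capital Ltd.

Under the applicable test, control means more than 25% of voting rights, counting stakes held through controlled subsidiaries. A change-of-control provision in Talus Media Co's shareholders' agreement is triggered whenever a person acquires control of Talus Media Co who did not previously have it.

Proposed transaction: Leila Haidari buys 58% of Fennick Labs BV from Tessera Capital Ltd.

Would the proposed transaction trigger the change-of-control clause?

Yes

The purchase adds only to Leila Haidari's holdings (Tessera's stake shrinks), so Leila Haidari is the only person who could newly come to control Talus.
Leila Haidari holds 64% of Ironvale, so Leila Haidari controls Ironvale.
Ironvale holds 40% of Sable, so Leila Haidari controls Sable.
Leila Haidari holds 90% of Vireo, so Leila Haidari controls Vireo.
Vireo holds 100% of Windward, so Leila Haidari controls Windward.
Neither Leila Haidari nor any entity Leila Haidari controls holds any voting interest in Talus.
So before the transaction, Leila Haidari does not control Talus.
After the purchase, Leila Haidari holds 58% of Fennick directly, and Tessera's stake falls to 42%.
Leila Haidari holds 58% of Fennick, so Leila Haidari controls Fennick.
Fennick holds 60% of Talus, so Leila Haidari controls Talus.
Leila Haidari did not control Talus before and does after, so the clause is triggered.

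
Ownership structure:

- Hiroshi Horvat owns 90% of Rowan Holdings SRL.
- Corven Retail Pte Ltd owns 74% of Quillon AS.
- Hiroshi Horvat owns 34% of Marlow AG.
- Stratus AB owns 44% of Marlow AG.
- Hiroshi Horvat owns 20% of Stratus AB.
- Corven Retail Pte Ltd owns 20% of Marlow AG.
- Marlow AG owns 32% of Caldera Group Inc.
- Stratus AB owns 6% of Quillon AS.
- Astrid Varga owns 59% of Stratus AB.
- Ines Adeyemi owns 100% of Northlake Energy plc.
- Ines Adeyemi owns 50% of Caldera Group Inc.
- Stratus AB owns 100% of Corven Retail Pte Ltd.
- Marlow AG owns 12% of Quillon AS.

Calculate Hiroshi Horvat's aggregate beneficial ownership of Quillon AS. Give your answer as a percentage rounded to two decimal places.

21.62%

Hiroshi reaches Quillon along 5 paths.
Via Stratus → Corven: 20% × 100% × 74% = 14.8%.
Via Stratus: 20% × 6% = 1.2%.
Via Marlow: 34% × 12% = 4.08%.
Via Stratus → Corven → Marlow: 20% × 100% × 20% × 12% = 0.48%.
Via Stratus → Marlow: 20% × 44% × 12% = 1.056%.
Total: 14.8% + 1.2% + 4.08% + 0.48% + 1.056% = 21.616%.
Rounded: 21.62%.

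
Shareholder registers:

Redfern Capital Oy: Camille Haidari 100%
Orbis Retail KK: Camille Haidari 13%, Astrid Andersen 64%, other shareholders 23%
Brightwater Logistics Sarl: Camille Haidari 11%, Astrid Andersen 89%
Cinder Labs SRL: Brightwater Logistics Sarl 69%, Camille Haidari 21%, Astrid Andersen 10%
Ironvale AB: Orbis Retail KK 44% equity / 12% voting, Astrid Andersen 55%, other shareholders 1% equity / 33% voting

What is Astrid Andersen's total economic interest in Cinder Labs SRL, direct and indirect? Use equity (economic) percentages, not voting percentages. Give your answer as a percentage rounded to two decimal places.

Astrid reaches Cinder along 2 paths.
Via Brightwater: 89% × 69% = 61.41%.
Direct stake: 10% = 10%.
Total: 61.41% + 10% = 71.41%.

71.41%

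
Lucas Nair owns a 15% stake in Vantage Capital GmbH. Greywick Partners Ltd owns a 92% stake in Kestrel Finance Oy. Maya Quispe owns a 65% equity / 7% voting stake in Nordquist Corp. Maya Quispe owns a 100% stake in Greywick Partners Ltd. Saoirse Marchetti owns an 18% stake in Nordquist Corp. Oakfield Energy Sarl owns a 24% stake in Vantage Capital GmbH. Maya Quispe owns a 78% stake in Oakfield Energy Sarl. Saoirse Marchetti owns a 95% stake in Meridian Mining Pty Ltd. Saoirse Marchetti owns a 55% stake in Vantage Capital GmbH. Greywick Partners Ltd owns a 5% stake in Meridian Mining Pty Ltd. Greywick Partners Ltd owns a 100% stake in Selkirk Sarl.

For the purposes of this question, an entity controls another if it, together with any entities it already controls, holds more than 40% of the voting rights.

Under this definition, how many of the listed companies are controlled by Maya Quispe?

4

Maya holds 78% of Oakfield, so Maya controls Oakfield.
Maya holds 100% of Greywick, so Maya controls Greywick.
Greywick holds 92% of Kestrel, so Maya controls Kestrel.
Greywick holds 100% of Selkirk, so Maya controls Selkirk.
No other company's threshold is met.
Maya controls 4 companies.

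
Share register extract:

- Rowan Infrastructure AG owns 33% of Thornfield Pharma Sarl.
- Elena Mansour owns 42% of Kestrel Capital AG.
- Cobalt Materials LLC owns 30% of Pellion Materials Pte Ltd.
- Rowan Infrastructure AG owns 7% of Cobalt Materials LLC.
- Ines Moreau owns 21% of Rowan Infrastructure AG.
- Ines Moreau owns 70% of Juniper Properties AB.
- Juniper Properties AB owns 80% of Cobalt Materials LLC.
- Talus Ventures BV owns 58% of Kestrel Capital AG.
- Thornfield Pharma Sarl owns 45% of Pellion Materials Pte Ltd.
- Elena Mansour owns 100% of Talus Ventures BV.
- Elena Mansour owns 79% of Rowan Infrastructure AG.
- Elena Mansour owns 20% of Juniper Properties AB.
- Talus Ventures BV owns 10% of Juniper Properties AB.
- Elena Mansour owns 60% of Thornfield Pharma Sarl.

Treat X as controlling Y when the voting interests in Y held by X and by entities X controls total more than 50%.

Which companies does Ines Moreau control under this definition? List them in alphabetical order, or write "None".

Ines holds 70% of Juniper, so Ines controls Juniper.
Juniper holds 80% of Cobalt, so Ines controls Cobalt.
No other company's threshold is met.

Cobalt Materials LLC, Juniper Properties AB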